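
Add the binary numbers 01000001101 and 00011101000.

Add column by column from the right: bit + bit + carry-in; write the sum mod 2, carry 1 when the sum is 2 or 3.
carry:  00000010000
        01000001101
+       00011101000
-------------------
       001011110101
(the carry out of the leftmost column, 0, becomes the leading bit)
Decimal check:
  01000001101 = 512 + 8 + 4 + 1 = 525
  00011101000 = 128 + 64 + 32 + 8 = 232
  525 + 232 = 757, and 001011110101 = 512 + 128 + 64 + 32 + 16 + 4 + 1 = 757 ✓



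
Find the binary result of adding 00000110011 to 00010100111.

Add column by column from the right: bit + bit + carry-in; write the sum mod 2, carry 1 when the sum is 2 or 3.
carry:  00001001110
        00000110011
+       00010100111
-------------------
       000011011010
(the carry out of the leftmost column, 0, becomes the leading bit)
Decimal check:
  00000110011 = 32 + 16 + 2 + 1 = 51
  00010100111 = 128 + 32 + 4 + 2 + 1 = 167
  51 + 167 = 218, and 000011011010 = 128 + 64 + 16 + 8 + 2 = 218 ✓



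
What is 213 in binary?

Using repeated division by 2:
213 ÷ 2 = 106 remainder 1
106 ÷ 2 = 53 remainder 0
53 ÷ 2 = 26 remainder 1
26 ÷ 2 = 13 remainder 0
13 ÷ 2 = 6 remainder 1
6 ÷ 2 = 3 remainder 0
3 ÷ 2 = 1 remainder 1
1 ÷ 2 = 0 remainder 1
Reading remainders bottom to top: 11010101



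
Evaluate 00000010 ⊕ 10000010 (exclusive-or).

XOR: 1 when bits differ
  00000010
^ 10000010
----------
  10000000
Decimal: 2 ^ 130 = 128



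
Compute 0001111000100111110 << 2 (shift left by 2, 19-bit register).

Original: 0001111000100111110 (decimal 61758)
Shift left by 2 positions
Append 2 zeros on the right
Result: 0111100010011111000 (decimal 247032)
Equivalent: 61758 << 2 = 61758 × 2^2 = 247032



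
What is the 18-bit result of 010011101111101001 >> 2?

Original: 010011101111101001 (decimal 80873)
Shift right by 2 positions
Drop the 2 low bits; fill with zeros on the left
Result: 000100111011111010 (decimal 20218)
Equivalent: 80873 >> 2 = 80873 ÷ 2^2 = 20218



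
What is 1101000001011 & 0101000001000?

AND: 1 only when both bits are 1
  1101000001011
& 0101000001000
---------------
  0101000001000
Decimal: 6667 & 2568 = 2568



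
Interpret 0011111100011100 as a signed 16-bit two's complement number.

Binary: 0011111100011100
Sign bit: 0 (non-negative)
Read directly as an unsigned value:
0011111100011100 = 8192 + 4096 + 2048 + 1024 + 512 + 256 + 16 + 8 + 4 = 16156
Value: 16156



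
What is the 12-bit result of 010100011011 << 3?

Original: 010100011011 (decimal 1307)
Shift left by 3 positions
Append 3 zeros on the right and drop the 3 high bits that overflow the 12-bit width
Result: 100011011000 (decimal 2264)
Equivalent: 1307 << 3 = 1307 × 2^3 = 10456, truncated to 12 bits = 2264



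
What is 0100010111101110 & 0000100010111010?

AND: 1 only when both bits are 1
  0100010111101110
& 0000100010111010
------------------
  0000000010101010
Decimal: 17902 & 2234 = 170



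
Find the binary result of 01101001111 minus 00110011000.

Method 1 - Direct subtraction (column by column from the right: bit − bit − borrow-in; if negative, add 2 and borrow 1 from the next column):
borrow: 01101100000
        01101001111
-       00110011000
-------------------
        00110110111

Method 2 - Add two's complement:
Two's complement of 00110011000: invert → 11001100111, add 1 → 11001101000
  01101001111
+ 11001101000
-------------
 100110110111  (end carry out of the top bit = 1)
Discarding the end carry: 00110110111
Decimal check:
  01101001111 = 512 + 256 + 64 + 8 + 4 + 2 + 1 = 847
  00110011000 = 256 + 128 + 16 + 8 = 408
  847 - 408 = 439, and 00110110111 = 256 + 128 + 32 + 16 + 4 + 2 + 1 = 439 ✓



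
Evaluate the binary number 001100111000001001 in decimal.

Sum of powers of 2 for each 1-bit:
2^0 + 2^3 + 2^9 + 2^10 + 2^11 + 2^14 + 2^15
= 1 + 8 + 512 + 1024 + 2048 + 16384 + 32768
= 52745



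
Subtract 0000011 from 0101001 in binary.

Method 1 - Direct subtraction (column by column from the right: bit − bit − borrow-in; if negative, add 2 and borrow 1 from the next column):
borrow: 0001100
        0101001
-       0000011
---------------
        0100110

Method 2 - Add two's complement:
Two's complement of 0000011: invert → 1111100, add 1 → 1111101
  0101001
+ 1111101
---------
 10100110  (end carry out of the top bit = 1)
Discarding the end carry: 0100110
Decimal check:
  0101001 = 32 + 8 + 1 = 41
  0000011 = 2 + 1 = 3
  41 - 3 = 38, and 0100110 = 32 + 4 + 2 = 38 ✓



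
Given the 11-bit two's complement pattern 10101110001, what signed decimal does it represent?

Binary: 10101110001
Sign bit: 1 (negative)
Invert: 01010001110
Add 1:  01010001111
Magnitude: 01010001111 = 512 + 128 + 8 + 4 + 2 + 1 = 655
Value: -655



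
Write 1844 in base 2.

Using repeated division by 2:
1844 ÷ 2 = 922 remainder 0
922 ÷ 2 = 461 remainder 0
461 ÷ 2 = 230 remainder 1
230 ÷ 2 = 115 remainder 0
115 ÷ 2 = 57 remainder 1
57 ÷ 2 = 28 remainder 1
28 ÷ 2 = 14 remainder 0
14 ÷ 2 = 7 remainder 0
7 ÷ 2 = 3 remainder 1
3 ÷ 2 = 1 remainder 1
1 ÷ 2 = 0 remainder 1
Reading remainders bottom to top: 11100110100



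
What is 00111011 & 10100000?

AND: 1 only when both bits are 1
  00111011
& 10100000
----------
  00100000
Decimal: 59 & 160 = 32



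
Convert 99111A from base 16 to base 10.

Expand by place value (powers of 16):
Digit values: A = 10
99111A = 9 × 16^5 + 9 × 16^4 + 1 × 16^3 + 1 × 16^2 + 1 × 16^1 + 10 × 16^0
= 9 × 1048576 + 9 × 65536 + 1 × 4096 + 1 × 256 + 1 × 16 + 10 × 1
= 9437184 + 589824 + 4096 + 256 + 16 + 10
= 10031386



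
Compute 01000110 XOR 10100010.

XOR: 1 when bits differ
  01000110
^ 10100010
----------
  11100100
Decimal: 70 ^ 162 = 228



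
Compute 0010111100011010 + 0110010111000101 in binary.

Add column by column from the right: bit + bit + carry-in; write the sum mod 2, carry 1 when the sum is 2 or 3.
carry:  1101111000000000
        0010111100011010
+       0110010111000101
------------------------
       01001010011011111
(the carry out of the leftmost column, 0, becomes the leading bit)
Decimal check:
  0010111100011010 = 8192 + 2048 + 1024 + 512 + 256 + 16 + 8 + 2 = 12058
  0110010111000101 = 16384 + 8192 + 1024 + 256 + 128 + 64 + 4 + 1 = 26053
  12058 + 26053 = 38111, and 01001010011011111 = 32768 + 4096 + 1024 + 128 + 64 + 16 + 8 + 4 + 2 + 1 = 38111 ✓



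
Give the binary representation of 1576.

Using repeated division by 2:
1576 ÷ 2 = 788 remainder 0
788 ÷ 2 = 394 remainder 0
394 ÷ 2 = 197 remainder 0
197 ÷ 2 = 98 remainder 1
98 ÷ 2 = 49 remainder 0
49 ÷ 2 = 24 remainder 1
24 ÷ 2 = 12 remainder 0
12 ÷ 2 = 6 remainder 0
6 ÷ 2 = 3 remainder 0
3 ÷ 2 = 1 remainder 1
1 ÷ 2 = 0 remainder 1
Reading remainders bottom to top: 11000101000



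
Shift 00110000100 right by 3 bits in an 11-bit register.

Original: 00110000100 (decimal 388)
Shift right by 3 positions
Drop the 3 low bits; fill with zeros on the left
Result: 00000110000 (decimal 48)
Equivalent: 388 >> 3 = 388 ÷ 2^3 = 48



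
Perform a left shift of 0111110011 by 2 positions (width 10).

Original: 0111110011 (decimal 499)
Shift left by 2 positions
Append 2 zeros on the right and drop the 2 high bits that overflow the 10-bit width
Result: 1111001100 (decimal 972)
Equivalent: 499 << 2 = 499 × 2^2 = 1996, truncated to 10 bits = 972



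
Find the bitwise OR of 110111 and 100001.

OR: 1 when either bit is 1
  110111
| 100001
--------
  110111
Decimal: 55 | 33 = 55



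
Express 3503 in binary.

Using repeated division by 2:
3503 ÷ 2 = 1751 remainder 1
1751 ÷ 2 = 875 remainder 1
875 ÷ 2 = 437 remainder 1
437 ÷ 2 = 218 remainder 1
218 ÷ 2 = 109 remainder 0
109 ÷ 2 = 54 remainder 1
54 ÷ 2 = 27 remainder 0
27 ÷ 2 = 13 remainder 1
13 ÷ 2 = 6 remainder 1
6 ÷ 2 = 3 remainder 0
3 ÷ 2 = 1 remainder 1
1 ÷ 2 = 0 remainder 1
Reading remainders bottom to top: 110110101111



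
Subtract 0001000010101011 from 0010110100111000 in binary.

Method 1 - Direct subtraction (column by column from the right: bit − bit − borrow-in; if negative, add 2 and borrow 1 from the next column):
borrow: 0010000100011110
        0010110100111000
-       0001000010101011
------------------------
        0001110010001101

Method 2 - Add two's complement:
Two's complement of 0001000010101011: invert → 1110111101010100, add 1 → 1110111101010101
  0010110100111000
+ 1110111101010101
------------------
 10001110010001101  (end carry out of the top bit = 1)
Discarding the end carry: 0001110010001101
Decimal check:
  0010110100111000 = 8192 + 2048 + 1024 + 256 + 32 + 16 + 8 = 11576
  0001000010101011 = 4096 + 128 + 32 + 8 + 2 + 1 = 4267
  11576 - 4267 = 7309, and 0001110010001101 = 4096 + 2048 + 1024 + 128 + 8 + 4 + 1 = 7309 ✓



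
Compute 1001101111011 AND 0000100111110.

AND: 1 only when both bits are 1
  1001101111011
& 0000100111110
---------------
  0000100111010
Decimal: 4987 & 318 = 314



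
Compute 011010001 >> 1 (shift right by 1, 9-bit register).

Original: 011010001 (decimal 209)
Shift right by 1 position
Drop the 1 low bit; fill with zero on the left
Result: 001101000 (decimal 104)
Equivalent: 209 >> 1 = 209 ÷ 2^1 = 104



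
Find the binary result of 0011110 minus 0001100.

Method 1 - Direct subtraction (column by column from the right: bit − bit − borrow-in; if negative, add 2 and borrow 1 from the next column):
borrow: 0000000
        0011110
-       0001100
---------------
        0010010

Method 2 - Add two's complement:
Two's complement of 0001100: invert → 1110011, add 1 → 1110100
  0011110
+ 1110100
---------
 10010010  (end carry out of the top bit = 1)
Discarding the end carry: 0010010
Decimal check:
  0011110 = 16 + 8 + 4 + 2 = 30
  0001100 = 8 + 4 = 12
  30 - 12 = 18, and 0010010 = 16 + 2 = 18 ✓



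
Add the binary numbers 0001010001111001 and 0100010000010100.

Add column by column from the right: bit + bit + carry-in; write the sum mod 2, carry 1 when the sum is 2 or 3.
carry:  0000100011100000
        0001010001111001
+       0100010000010100
------------------------
       00101100010001101
(the carry out of the leftmost column, 0, becomes the leading bit)
Decimal check:
  0001010001111001 = 4096 + 1024 + 64 + 32 + 16 + 8 + 1 = 5241
  0100010000010100 = 16384 + 1024 + 16 + 4 = 17428
  5241 + 17428 = 22669, and 00101100010001101 = 16384 + 4096 + 2048 + 128 + 8 + 4 + 1 = 22669 ✓



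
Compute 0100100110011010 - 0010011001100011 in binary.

Method 1 - Direct subtraction (column by column from the right: bit − bit − borrow-in; if negative, add 2 and borrow 1 from the next column):
borrow: 0100110011001110
        0100100110011010
-       0010011001100011
------------------------
        0010001100110111

Method 2 - Add two's complement:
Two's complement of 0010011001100011: invert → 1101100110011100, add 1 → 1101100110011101
  0100100110011010
+ 1101100110011101
------------------
 10010001100110111  (end carry out of the top bit = 1)
Discarding the end carry: 0010001100110111
Decimal check:
  0100100110011010 = 16384 + 2048 + 256 + 128 + 16 + 8 + 2 = 18842
  0010011001100011 = 8192 + 1024 + 512 + 64 + 32 + 2 + 1 = 9827
  18842 - 9827 = 9015, and 0010001100110111 = 8192 + 512 + 256 + 32 + 16 + 4 + 2 + 1 = 9015 ✓



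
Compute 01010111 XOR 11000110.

XOR: 1 when bits differ
  01010111
^ 11000110
----------
  10010001
Decimal: 87 ^ 198 = 145



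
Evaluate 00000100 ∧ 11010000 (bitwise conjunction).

AND: 1 only when both bits are 1
  00000100
& 11010000
----------
  00000000
Decimal: 4 & 208 = 0



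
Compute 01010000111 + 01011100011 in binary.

Add column by column from the right: bit + bit + carry-in; write the sum mod 2, carry 1 when the sum is 2 or 3.
carry:  10100001110
        01010000111
+       01011100011
-------------------
       010101101010
(the carry out of the leftmost column, 0, becomes the leading bit)
Decimal check:
  01010000111 = 512 + 128 + 4 + 2 + 1 = 647
  01011100011 = 512 + 128 + 64 + 32 + 2 + 1 = 739
  647 + 739 = 1386, and 010101101010 = 1024 + 256 + 64 + 32 + 8 + 2 = 1386 ✓



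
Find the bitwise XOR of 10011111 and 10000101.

XOR: 1 when bits differ
  10011111
^ 10000101
----------
  00011010
Decimal: 159 ^ 133 = 26



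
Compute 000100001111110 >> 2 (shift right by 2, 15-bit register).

Original: 000100001111110 (decimal 2174)
Shift right by 2 positions
Drop the 2 low bits; fill with zeros on the left
Result: 000001000011111 (decimal 543)
Equivalent: 2174 >> 2 = 2174 ÷ 2^2 = 543



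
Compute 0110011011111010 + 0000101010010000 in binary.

Add column by column from the right: bit + bit + carry-in; write the sum mod 2, carry 1 when the sum is 2 or 3.
carry:  0001110111100000
        0110011011111010
+       0000101010010000
------------------------
       00111000110001010
(the carry out of the leftmost column, 0, becomes the leading bit)
Decimal check:
  0110011011111010 = 16384 + 8192 + 1024 + 512 + 128 + 64 + 32 + 16 + 8 + 2 = 26362
  0000101010010000 = 2048 + 512 + 128 + 16 = 2704
  26362 + 2704 = 29066, and 00111000110001010 = 16384 + 8192 + 4096 + 256 + 128 + 8 + 2 = 29066 ✓



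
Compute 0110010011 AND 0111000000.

AND: 1 only when both bits are 1
  0110010011
& 0111000000
------------
  0110000000
Decimal: 403 & 448 = 384



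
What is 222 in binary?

Using repeated division by 2:
222 ÷ 2 = 111 remainder 0
111 ÷ 2 = 55 remainder 1
55 ÷ 2 = 27 remainder 1
27 ÷ 2 = 13 remainder 1
13 ÷ 2 = 6 remainder 1
6 ÷ 2 = 3 remainder 0
3 ÷ 2 = 1 remainder 1
1 ÷ 2 = 0 remainder 1
Reading remainders bottom to top: 11011110



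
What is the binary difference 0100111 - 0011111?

Method 1 - Direct subtraction (column by column from the right: bit − bit − borrow-in; if negative, add 2 and borrow 1 from the next column):
borrow: 0110000
        0100111
-       0011111
---------------
        0001000

Method 2 - Add two's complement:
Two's complement of 0011111: invert → 1100000, add 1 → 1100001
  0100111
+ 1100001
---------
 10001000  (end carry out of the top bit = 1)
Discarding the end carry: 0001000
Decimal check:
  0100111 = 32 + 4 + 2 + 1 = 39
  0011111 = 16 + 8 + 4 + 2 + 1 = 31
  39 - 31 = 8, and 0001000 = 8 ✓



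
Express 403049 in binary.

Using repeated division by 2:
403049 ÷ 2 = 201524 remainder 1
201524 ÷ 2 = 100762 remainder 0
100762 ÷ 2 = 50381 remainder 0
50381 ÷ 2 = 25190 remainder 1
25190 ÷ 2 = 12595 remainder 0
12595 ÷ 2 = 6297 remainder 1
6297 ÷ 2 = 3148 remainder 1
3148 ÷ 2 = 1574 remainder 0
1574 ÷ 2 = 787 remainder 0
787 ÷ 2 = 393 remainder 1
393 ÷ 2 = 196 remainder 1
196 ÷ 2 = 98 remainder 0
98 ÷ 2 = 49 remainder 0
49 ÷ 2 = 24 remainder 1
24 ÷ 2 = 12 remainder 0
12 ÷ 2 = 6 remainder 0
6 ÷ 2 = 3 remainder 0
3 ÷ 2 = 1 remainder 1
1 ÷ 2 = 0 remainder 1
Reading remainders bottom to top: 1100010011001101001



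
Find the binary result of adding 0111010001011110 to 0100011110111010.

Add column by column from the right: bit + bit + carry-in; write the sum mod 2, carry 1 when the sum is 2 or 3.
carry:  1000111111111100
        0111010001011110
+       0100011110111010
------------------------
       01011110000011000
(the carry out of the leftmost column, 0, becomes the leading bit)
Decimal check:
  0111010001011110 = 16384 + 8192 + 4096 + 1024 + 64 + 16 + 8 + 4 + 2 = 29790
  0100011110111010 = 16384 + 1024 + 512 + 256 + 128 + 32 + 16 + 8 + 2 = 18362
  29790 + 18362 = 48152, and 01011110000011000 = 32768 + 8192 + 4096 + 2048 + 1024 + 16 + 8 = 48152 ✓



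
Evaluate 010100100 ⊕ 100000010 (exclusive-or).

XOR: 1 when bits differ
  010100100
^ 100000010
-----------
  110100110
Decimal: 164 ^ 258 = 422



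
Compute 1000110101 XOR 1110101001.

XOR: 1 when bits differ
  1000110101
^ 1110101001
------------
  0110011100
Decimal: 565 ^ 937 = 412



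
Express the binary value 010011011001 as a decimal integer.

Sum of powers of 2 for each 1-bit:
2^0 + 2^3 + 2^4 + 2^6 + 2^7 + 2^10
= 1 + 8 + 16 + 64 + 128 + 1024
= 1241



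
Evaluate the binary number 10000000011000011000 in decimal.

Sum of powers of 2 for each 1-bit:
2^3 + 2^4 + 2^9 + 2^10 + 2^19
= 8 + 16 + 512 + 1024 + 524288
= 525848



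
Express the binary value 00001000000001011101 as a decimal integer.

Sum of powers of 2 for each 1-bit:
2^0 + 2^2 + 2^3 + 2^4 + 2^6 + 2^15
= 1 + 4 + 8 + 16 + 64 + 32768
= 32861



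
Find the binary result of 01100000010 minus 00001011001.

Method 1 - Direct subtraction (column by column from the right: bit − bit − borrow-in; if negative, add 2 and borrow 1 from the next column):
borrow: 00111110010
        01100000010
-       00001011001
-------------------
        01010101001

Method 2 - Add two's complement:
Two's complement of 00001011001: invert → 11110100110, add 1 → 11110100111
  01100000010
+ 11110100111
-------------
 101010101001  (end carry out of the top bit = 1)
Discarding the end carry: 01010101001
Decimal check:
  01100000010 = 512 + 256 + 2 = 770
  00001011001 = 64 + 16 + 8 + 1 = 89
  770 - 89 = 681, and 01010101001 = 512 + 128 + 32 + 8 + 1 = 681 ✓



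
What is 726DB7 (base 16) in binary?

Convert each hex digit to 4 bits:
  7 = 0111
  2 = 0010
  6 = 0110
  D = 1101
  B = 1011
  7 = 0111
Concatenate: 011100100110110110110111



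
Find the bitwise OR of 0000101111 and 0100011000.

OR: 1 when either bit is 1
  0000101111
| 0100011000
------------
  0100111111
Decimal: 47 | 280 = 319



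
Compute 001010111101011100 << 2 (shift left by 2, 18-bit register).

Original: 001010111101011100 (decimal 44892)
Shift left by 2 positions
Append 2 zeros on the right
Result: 101011110101110000 (decimal 179568)
Equivalent: 44892 << 2 = 44892 × 2^2 = 179568



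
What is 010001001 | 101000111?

OR: 1 when either bit is 1
  010001001
| 101000111
-----------
  111001111
Decimal: 137 | 327 = 463



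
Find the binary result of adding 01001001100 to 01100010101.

Add column by column from the right: bit + bit + carry-in; write the sum mod 2, carry 1 when the sum is 2 or 3.
carry:  10000111000
        01001001100
+       01100010101
-------------------
       010101100001
(the carry out of the leftmost column, 0, becomes the leading bit)
Decimal check:
  01001001100 = 512 + 64 + 8 + 4 = 588
  01100010101 = 512 + 256 + 16 + 4 + 1 = 789
  588 + 789 = 1377, and 010101100001 = 1024 + 256 + 64 + 32 + 1 = 1377 ✓



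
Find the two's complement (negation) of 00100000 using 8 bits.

Original: 00100000
Step 1 - Invert all bits: 11011111
Step 2 - Add 1: 11100000
Verification: 00100000 + 11100000 = 100000000; discarding the end carry (carry out of the top bit) leaves the 8-bit value 00000000, as required for x + (-x)



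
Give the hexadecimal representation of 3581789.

Using repeated division by 16 (digits 10–15 are A–F):
3581789 ÷ 16 = 223861 remainder 13 (D)
223861 ÷ 16 = 13991 remainder 5
13991 ÷ 16 = 874 remainder 7
874 ÷ 16 = 54 remainder 10 (A)
54 ÷ 16 = 3 remainder 6
3 ÷ 16 = 0 remainder 3
Reading remainders bottom to top: 36A75D



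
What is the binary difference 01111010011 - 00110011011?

Method 1 - Direct subtraction (column by column from the right: bit − bit − borrow-in; if negative, add 2 and borrow 1 from the next column):
borrow: 00001110000
        01111010011
-       00110011011
-------------------
        01000111000

Method 2 - Add two's complement:
Two's complement of 00110011011: invert → 11001100100, add 1 → 11001100101
  01111010011
+ 11001100101
-------------
 101000111000  (end carry out of the top bit = 1)
Discarding the end carry: 01000111000
Decimal check:
  01111010011 = 512 + 256 + 128 + 64 + 16 + 2 + 1 = 979
  00110011011 = 256 + 128 + 16 + 8 + 2 + 1 = 411
  979 - 411 = 568, and 01000111000 = 512 + 32 + 16 + 8 = 568 ✓



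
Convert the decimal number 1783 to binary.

Using repeated division by 2:
1783 ÷ 2 = 891 remainder 1
891 ÷ 2 = 445 remainder 1
445 ÷ 2 = 222 remainder 1
222 ÷ 2 = 111 remainder 0
111 ÷ 2 = 55 remainder 1
55 ÷ 2 = 27 remainder 1
27 ÷ 2 = 13 remainder 1
13 ÷ 2 = 6 remainder 1
6 ÷ 2 = 3 remainder 0
3 ÷ 2 = 1 remainder 1
1 ÷ 2 = 0 remainder 1
Reading remainders bottom to top: 11011110111



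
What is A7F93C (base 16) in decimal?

Expand by place value (powers of 16):
Digit values: A = 10, F = 15, C = 12
A7F93C = 10 × 16^5 + 7 × 16^4 + 15 × 16^3 + 9 × 16^2 + 3 × 16^1 + 12 × 16^0
= 10 × 1048576 + 7 × 65536 + 15 × 4096 + 9 × 256 + 3 × 16 + 12 × 1
= 10485760 + 458752 + 61440 + 2304 + 48 + 12
= 11008316



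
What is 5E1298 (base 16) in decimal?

Expand by place value (powers of 16):
Digit values: E = 14
5E1298 = 5 × 16^5 + 14 × 16^4 + 1 × 16^3 + 2 × 16^2 + 9 × 16^1 + 8 × 16^0
= 5 × 1048576 + 14 × 65536 + 1 × 4096 + 2 × 256 + 9 × 16 + 8 × 1
= 5242880 + 917504 + 4096 + 512 + 144 + 8
= 6165144



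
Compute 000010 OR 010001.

OR: 1 when either bit is 1
  000010
| 010001
--------
  010011
Decimal: 2 | 17 = 19



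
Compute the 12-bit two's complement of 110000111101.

Original (sign bit 1, negative): 110000111101
Step 1 - Invert all bits: 001111000010
Step 2 - Add 1: 001111000011
Verification: 110000111101 + 001111000011 = 1000000000000; discarding the end carry (carry out of the top bit) leaves the 12-bit value 000000000000, as required for x + (-x)



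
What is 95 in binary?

Using repeated division by 2:
95 ÷ 2 = 47 remainder 1
47 ÷ 2 = 23 remainder 1
23 ÷ 2 = 11 remainder 1
11 ÷ 2 = 5 remainder 1
5 ÷ 2 = 2 remainder 1
2 ÷ 2 = 1 remainder 0
1 ÷ 2 = 0 remainder 1
Reading remainders bottom to top: 1011111



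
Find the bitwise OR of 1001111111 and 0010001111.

OR: 1 when either bit is 1
  1001111111
| 0010001111
------------
  1011111111
Decimal: 639 | 143 = 767



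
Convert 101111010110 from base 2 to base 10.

Sum of powers of 2 for each 1-bit:
2^1 + 2^2 + 2^4 + 2^6 + 2^7 + 2^8 + 2^9 + 2^11
= 2 + 4 + 16 + 64 + 128 + 256 + 512 + 2048
= 3030



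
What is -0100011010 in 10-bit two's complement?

Original: 0100011010
Step 1 - Invert all bits: 1011100101
Step 2 - Add 1: 1011100110
Verification: 0100011010 + 1011100110 = 10000000000; discarding the end carry (carry out of the top bit) leaves the 10-bit value 0000000000, as required for x + (-x)



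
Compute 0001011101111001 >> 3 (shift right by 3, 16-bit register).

Original: 0001011101111001 (decimal 6009)
Shift right by 3 positions
Drop the 3 low bits; fill with zeros on the left
Result: 0000001011101111 (decimal 751)
Equivalent: 6009 >> 3 = 6009 ÷ 2^3 = 751



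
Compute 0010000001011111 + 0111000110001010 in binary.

Add column by column from the right: bit + bit + carry-in; write the sum mod 2, carry 1 when the sum is 2 or 3.
carry:  1100000000111100
        0010000001011111
+       0111000110001010
------------------------
       01001000111101001
(the carry out of the leftmost column, 0, becomes the leading bit)
Decimal check:
  0010000001011111 = 8192 + 64 + 16 + 8 + 4 + 2 + 1 = 8287
  0111000110001010 = 16384 + 8192 + 4096 + 256 + 128 + 8 + 2 = 29066
  8287 + 29066 = 37353, and 01001000111101001 = 32768 + 4096 + 256 + 128 + 64 + 32 + 8 + 1 = 37353 ✓



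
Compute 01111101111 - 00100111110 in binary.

Method 1 - Direct subtraction (column by column from the right: bit − bit − borrow-in; if negative, add 2 and borrow 1 from the next column):
borrow: 00001100000
        01111101111
-       00100111110
-------------------
        01010110001

Method 2 - Add two's complement:
Two's complement of 00100111110: invert → 11011000001, add 1 → 11011000010
  01111101111
+ 11011000010
-------------
 101010110001  (end carry out of the top bit = 1)
Discarding the end carry: 01010110001
Decimal check:
  01111101111 = 512 + 256 + 128 + 64 + 32 + 8 + 4 + 2 + 1 = 1007
  00100111110 = 256 + 32 + 16 + 8 + 4 + 2 = 318
  1007 - 318 = 689, and 01010110001 = 512 + 128 + 32 + 16 + 1 = 689 ✓



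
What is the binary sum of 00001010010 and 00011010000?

Add column by column from the right: bit + bit + carry-in; write the sum mod 2, carry 1 when the sum is 2 or 3.
carry:  00110100000
        00001010010
+       00011010000
-------------------
       000100100010
(the carry out of the leftmost column, 0, becomes the leading bit)
Decimal check:
  00001010010 = 64 + 16 + 2 = 82
  00011010000 = 128 + 64 + 16 = 208
  82 + 208 = 290, and 000100100010 = 256 + 32 + 2 = 290 ✓



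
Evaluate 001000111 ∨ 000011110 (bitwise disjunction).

OR: 1 when either bit is 1
  001000111
| 000011110
-----------
  001011111
Decimal: 71 | 30 = 95



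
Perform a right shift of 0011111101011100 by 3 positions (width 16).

Original: 0011111101011100 (decimal 16220)
Shift right by 3 positions
Drop the 3 low bits; fill with zeros on the left
Result: 0000011111101011 (decimal 2027)
Equivalent: 16220 >> 3 = 16220 ÷ 2^3 = 2027



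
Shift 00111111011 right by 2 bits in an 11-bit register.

Original: 00111111011 (decimal 507)
Shift right by 2 positions
Drop the 2 low bits; fill with zeros on the left
Result: 00001111110 (decimal 126)
Equivalent: 507 >> 2 = 507 ÷ 2^2 = 126



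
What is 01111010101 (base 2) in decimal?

Sum of powers of 2 for each 1-bit:
2^0 + 2^2 + 2^4 + 2^6 + 2^7 + 2^8 + 2^9
= 1 + 4 + 16 + 64 + 128 + 256 + 512
= 981



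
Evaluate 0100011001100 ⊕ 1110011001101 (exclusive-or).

XOR: 1 when bits differ
  0100011001100
^ 1110011001101
---------------
  1010000000001
Decimal: 2252 ^ 7373 = 5121



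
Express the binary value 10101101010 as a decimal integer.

Sum of powers of 2 for each 1-bit:
2^1 + 2^3 + 2^5 + 2^6 + 2^8 + 2^10
= 2 + 8 + 32 + 64 + 256 + 1024
= 1386



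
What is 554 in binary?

Using repeated division by 2:
554 ÷ 2 = 277 remainder 0
277 ÷ 2 = 138 remainder 1
138 ÷ 2 = 69 remainder 0
69 ÷ 2 = 34 remainder 1
34 ÷ 2 = 17 remainder 0
17 ÷ 2 = 8 remainder 1
8 ÷ 2 = 4 remainder 0
4 ÷ 2 = 2 remainder 0
2 ÷ 2 = 1 remainder 0
1 ÷ 2 = 0 remainder 1
Reading remainders bottom to top: 1000101010



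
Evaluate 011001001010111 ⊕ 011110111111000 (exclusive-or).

XOR: 1 when bits differ
  011001001010111
^ 011110111111000
-----------------
  000111110101111
Decimal: 12887 ^ 15864 = 4015



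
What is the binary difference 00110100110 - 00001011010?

Method 1 - Direct subtraction (column by column from the right: bit − bit − borrow-in; if negative, add 2 and borrow 1 from the next column):
borrow: 00010110000
        00110100110
-       00001011010
-------------------
        00101001100

Method 2 - Add two's complement:
Two's complement of 00001011010: invert → 11110100101, add 1 → 11110100110
  00110100110
+ 11110100110
-------------
 100101001100  (end carry out of the top bit = 1)
Discarding the end carry: 00101001100
Decimal check:
  00110100110 = 256 + 128 + 32 + 4 + 2 = 422
  00001011010 = 64 + 16 + 8 + 2 = 90
  422 - 90 = 332, and 00101001100 = 256 + 64 + 8 + 4 = 332 ✓



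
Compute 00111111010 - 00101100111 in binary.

Method 1 - Direct subtraction (column by column from the right: bit − bit − borrow-in; if negative, add 2 and borrow 1 from the next column):
borrow: 00000001110
        00111111010
-       00101100111
-------------------
        00010010011

Method 2 - Add two's complement:
Two's complement of 00101100111: invert → 11010011000, add 1 → 11010011001
  00111111010
+ 11010011001
-------------
 100010010011  (end carry out of the top bit = 1)
Discarding the end carry: 00010010011
Decimal check:
  00111111010 = 256 + 128 + 64 + 32 + 16 + 8 + 2 = 506
  00101100111 = 256 + 64 + 32 + 4 + 2 + 1 = 359
  506 - 359 = 147, and 00010010011 = 128 + 16 + 2 + 1 = 147 ✓



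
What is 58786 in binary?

Using repeated division by 2:
58786 ÷ 2 = 29393 remainder 0
29393 ÷ 2 = 14696 remainder 1
14696 ÷ 2 = 7348 remainder 0
7348 ÷ 2 = 3674 remainder 0
3674 ÷ 2 = 1837 remainder 0
1837 ÷ 2 = 918 remainder 1
918 ÷ 2 = 459 remainder 0
459 ÷ 2 = 229 remainder 1
229 ÷ 2 = 114 remainder 1
114 ÷ 2 = 57 remainder 0
57 ÷ 2 = 28 remainder 1
28 ÷ 2 = 14 remainder 0
14 ÷ 2 = 7 remainder 0
7 ÷ 2 = 3 remainder 1
3 ÷ 2 = 1 remainder 1
1 ÷ 2 = 0 remainder 1
Reading remainders bottom to top: 1110010110100010



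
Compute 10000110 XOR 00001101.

XOR: 1 when bits differ
  10000110
^ 00001101
----------
  10001011
Decimal: 134 ^ 13 = 139



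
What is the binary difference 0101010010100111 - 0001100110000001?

Method 1 - Direct subtraction (column by column from the right: bit − bit − borrow-in; if negative, add 2 and borrow 1 from the next column):
borrow: 0111011000000000
        0101010010100111
-       0001100110000001
------------------------
        0011101100100110

Method 2 - Add two's complement:
Two's complement of 0001100110000001: invert → 1110011001111110, add 1 → 1110011001111111
  0101010010100111
+ 1110011001111111
------------------
 10011101100100110  (end carry out of the top bit = 1)
Discarding the end carry: 0011101100100110
Decimal check:
  0101010010100111 = 16384 + 4096 + 1024 + 128 + 32 + 4 + 2 + 1 = 21671
  0001100110000001 = 4096 + 2048 + 256 + 128 + 1 = 6529
  21671 - 6529 = 15142, and 0011101100100110 = 8192 + 4096 + 2048 + 512 + 256 + 32 + 4 + 2 = 15142 ✓



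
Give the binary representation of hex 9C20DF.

Convert each hex digit to 4 bits:
  9 = 1001
  C = 1100
  2 = 0010
  0 = 0000
  D = 1101
  F = 1111
Concatenate: 100111000010000011011111



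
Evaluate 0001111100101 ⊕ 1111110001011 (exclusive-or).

XOR: 1 when bits differ
  0001111100101
^ 1111110001011
---------------
  1110001101110
Decimal: 997 ^ 8075 = 7278



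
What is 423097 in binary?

Using repeated division by 2:
423097 ÷ 2 = 211548 remainder 1
211548 ÷ 2 = 105774 remainder 0
105774 ÷ 2 = 52887 remainder 0
52887 ÷ 2 = 26443 remainder 1
26443 ÷ 2 = 13221 remainder 1
13221 ÷ 2 = 6610 remainder 1
6610 ÷ 2 = 3305 remainder 0
3305 ÷ 2 = 1652 remainder 1
1652 ÷ 2 = 826 remainder 0
826 ÷ 2 = 413 remainder 0
413 ÷ 2 = 206 remainder 1
206 ÷ 2 = 103 remainder 0
103 ÷ 2 = 51 remainder 1
51 ÷ 2 = 25 remainder 1
25 ÷ 2 = 12 remainder 1
12 ÷ 2 = 6 remainder 0
6 ÷ 2 = 3 remainder 0
3 ÷ 2 = 1 remainder 1
1 ÷ 2 = 0 remainder 1
Reading remainders bottom to top: 1100111010010111001



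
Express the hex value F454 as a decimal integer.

Expand by place value (powers of 16):
Digit values: F = 15
F454 = 15 × 16^3 + 4 × 16^2 + 5 × 16^1 + 4 × 16^0
= 15 × 4096 + 4 × 256 + 5 × 16 + 4 × 1
= 61440 + 1024 + 80 + 4
= 62548



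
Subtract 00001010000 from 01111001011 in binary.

Method 1 - Direct subtraction (column by column from the right: bit − bit − borrow-in; if negative, add 2 and borrow 1 from the next column):
borrow: 00011100000
        01111001011
-       00001010000
-------------------
        01101111011

Method 2 - Add two's complement:
Two's complement of 00001010000: invert → 11110101111, add 1 → 11110110000
  01111001011
+ 11110110000
-------------
 101101111011  (end carry out of the top bit = 1)
Discarding the end carry: 01101111011
Decimal check:
  01111001011 = 512 + 256 + 128 + 64 + 8 + 2 + 1 = 971
  00001010000 = 64 + 16 = 80
  971 - 80 = 891, and 01101111011 = 512 + 256 + 64 + 32 + 16 + 8 + 2 + 1 = 891 ✓



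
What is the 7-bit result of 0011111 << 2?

Original: 0011111 (decimal 31)
Shift left by 2 positions
Append 2 zeros on the right
Result: 1111100 (decimal 124)
Equivalent: 31 << 2 = 31 × 2^2 = 124



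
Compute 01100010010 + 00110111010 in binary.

Add column by column from the right: bit + bit + carry-in; write the sum mod 2, carry 1 when the sum is 2 or 3.
carry:  11001100100
        01100010010
+       00110111010
-------------------
       010011001100
(the carry out of the leftmost column, 0, becomes the leading bit)
Decimal check:
  01100010010 = 512 + 256 + 16 + 2 = 786
  00110111010 = 256 + 128 + 32 + 16 + 8 + 2 = 442
  786 + 442 = 1228, and 010011001100 = 1024 + 128 + 64 + 8 + 4 = 1228 ✓



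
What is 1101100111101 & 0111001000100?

AND: 1 only when both bits are 1
  1101100111101
& 0111001000100
---------------
  0101000000100
Decimal: 6973 & 3652 = 2564



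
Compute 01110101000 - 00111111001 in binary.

Method 1 - Direct subtraction (column by column from the right: bit − bit − borrow-in; if negative, add 2 and borrow 1 from the next column):
borrow: 01111111110
        01110101000
-       00111111001
-------------------
        00110101111

Method 2 - Add two's complement:
Two's complement of 00111111001: invert → 11000000110, add 1 → 11000000111
  01110101000
+ 11000000111
-------------
 100110101111  (end carry out of the top bit = 1)
Discarding the end carry: 00110101111
Decimal check:
  01110101000 = 512 + 256 + 128 + 32 + 8 = 936
  00111111001 = 256 + 128 + 64 + 32 + 16 + 8 + 1 = 505
  936 - 505 = 431, and 00110101111 = 256 + 128 + 32 + 8 + 4 + 2 + 1 = 431 ✓



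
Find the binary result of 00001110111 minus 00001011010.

Method 1 - Direct subtraction (column by column from the right: bit − bit − borrow-in; if negative, add 2 and borrow 1 from the next column):
borrow: 00000110000
        00001110111
-       00001011010
-------------------
        00000011101

Method 2 - Add two's complement:
Two's complement of 00001011010: invert → 11110100101, add 1 → 11110100110
  00001110111
+ 11110100110
-------------
 100000011101  (end carry out of the top bit = 1)
Discarding the end carry: 00000011101
Decimal check:
  00001110111 = 64 + 32 + 16 + 4 + 2 + 1 = 119
  00001011010 = 64 + 16 + 8 + 2 = 90
  119 - 90 = 29, and 00000011101 = 16 + 8 + 4 + 1 = 29 ✓



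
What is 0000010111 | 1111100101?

OR: 1 when either bit is 1
  0000010111
| 1111100101
------------
  1111110111
Decimal: 23 | 997 = 1015



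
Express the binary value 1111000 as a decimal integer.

Sum of powers of 2 for each 1-bit:
2^3 + 2^4 + 2^5 + 2^6
= 8 + 16 + 32 + 64
= 120



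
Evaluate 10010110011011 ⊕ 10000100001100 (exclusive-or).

XOR: 1 when bits differ
  10010110011011
^ 10000100001100
----------------
  00010010010111
Decimal: 9627 ^ 8460 = 1175



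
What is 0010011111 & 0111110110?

AND: 1 only when both bits are 1
  0010011111
& 0111110110
------------
  0010010110
Decimal: 159 & 502 = 150



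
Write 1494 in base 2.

Using repeated division by 2:
1494 ÷ 2 = 747 remainder 0
747 ÷ 2 = 373 remainder 1
373 ÷ 2 = 186 remainder 1
186 ÷ 2 = 93 remainder 0
93 ÷ 2 = 46 remainder 1
46 ÷ 2 = 23 remainder 0
23 ÷ 2 = 11 remainder 1
11 ÷ 2 = 5 remainder 1
5 ÷ 2 = 2 remainder 1
2 ÷ 2 = 1 remainder 0
1 ÷ 2 = 0 remainder 1
Reading remainders bottom to top: 10111010110



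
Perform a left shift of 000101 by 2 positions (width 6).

Original: 000101 (decimal 5)
Shift left by 2 positions
Append 2 zeros on the right
Result: 010100 (decimal 20)
Equivalent: 5 << 2 = 5 × 2^2 = 20



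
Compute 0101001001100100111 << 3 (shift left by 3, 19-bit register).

Original: 0101001001100100111 (decimal 168743)
Shift left by 3 positions
Append 3 zeros on the right and drop the 3 high bits that overflow the 19-bit width
Result: 1001001100100111000 (decimal 301368)
Equivalent: 168743 << 3 = 168743 × 2^3 = 1349944, truncated to 19 bits = 301368



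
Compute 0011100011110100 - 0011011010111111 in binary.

Method 1 - Direct subtraction (column by column from the right: bit − bit − borrow-in; if negative, add 2 and borrow 1 from the next column):
borrow: 0000110001111110
        0011100011110100
-       0011011010111111
------------------------
        0000001000110101

Method 2 - Add two's complement:
Two's complement of 0011011010111111: invert → 1100100101000000, add 1 → 1100100101000001
  0011100011110100
+ 1100100101000001
------------------
 10000001000110101  (end carry out of the top bit = 1)
Discarding the end carry: 0000001000110101
Decimal check:
  0011100011110100 = 8192 + 4096 + 2048 + 128 + 64 + 32 + 16 + 4 = 14580
  0011011010111111 = 8192 + 4096 + 1024 + 512 + 128 + 32 + 16 + 8 + 4 + 2 + 1 = 14015
  14580 - 14015 = 565, and 0000001000110101 = 512 + 32 + 16 + 4 + 1 = 565 ✓



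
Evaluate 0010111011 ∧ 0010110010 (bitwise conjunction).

AND: 1 only when both bits are 1
  0010111011
& 0010110010
------------
  0010110010
Decimal: 187 & 178 = 178



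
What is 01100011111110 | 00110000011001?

OR: 1 when either bit is 1
  01100011111110
| 00110000011001
----------------
  01110011111111
Decimal: 6398 | 3097 = 7423



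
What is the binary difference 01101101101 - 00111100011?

Method 1 - Direct subtraction (column by column from the right: bit − bit − borrow-in; if negative, add 2 and borrow 1 from the next column):
borrow: 01100000100
        01101101101
-       00111100011
-------------------
        00110001010

Method 2 - Add two's complement:
Two's complement of 00111100011: invert → 11000011100, add 1 → 11000011101
  01101101101
+ 11000011101
-------------
 100110001010  (end carry out of the top bit = 1)
Discarding the end carry: 00110001010
Decimal check:
  01101101101 = 512 + 256 + 64 + 32 + 8 + 4 + 1 = 877
  00111100011 = 256 + 128 + 64 + 32 + 2 + 1 = 483
  877 - 483 = 394, and 00110001010 = 256 + 128 + 8 + 2 = 394 ✓



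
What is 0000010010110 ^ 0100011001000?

XOR: 1 when bits differ
  0000010010110
^ 0100011001000
---------------
  0100001011110
Decimal: 150 ^ 2248 = 2142



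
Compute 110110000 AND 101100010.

AND: 1 only when both bits are 1
  110110000
& 101100010
-----------
  100100000
Decimal: 432 & 354 = 288



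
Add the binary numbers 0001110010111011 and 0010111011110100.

Add column by column from the right: bit + bit + carry-in; write the sum mod 2, carry 1 when the sum is 2 or 3.
carry:  0111100111100000
        0001110010111011
+       0010111011110100
------------------------
       00100101110101111
(the carry out of the leftmost column, 0, becomes the leading bit)
Decimal check:
  0001110010111011 = 4096 + 2048 + 1024 + 128 + 32 + 16 + 8 + 2 + 1 = 7355
  0010111011110100 = 8192 + 2048 + 1024 + 512 + 128 + 64 + 32 + 16 + 4 = 12020
  7355 + 12020 = 19375, and 00100101110101111 = 16384 + 2048 + 512 + 256 + 128 + 32 + 8 + 4 + 2 + 1 = 19375 ✓



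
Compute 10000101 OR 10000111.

OR: 1 when either bit is 1
  10000101
| 10000111
----------
  10000111
Decimal: 133 | 135 = 135



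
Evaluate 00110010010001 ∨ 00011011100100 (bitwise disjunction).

OR: 1 when either bit is 1
  00110010010001
| 00011011100100
----------------
  00111011110101
Decimal: 3217 | 1764 = 3829



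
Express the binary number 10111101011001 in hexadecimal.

Group into 4-bit nibbles from right:
  0010 = 2
  1111 = F
  0101 = 5
  1001 = 9
Result: 2F59



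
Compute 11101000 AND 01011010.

AND: 1 only when both bits are 1
  11101000
& 01011010
----------
  01001000
Decimal: 232 & 90 = 72



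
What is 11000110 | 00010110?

OR: 1 when either bit is 1
  11000110
| 00010110
----------
  11010110
Decimal: 198 | 22 = 214



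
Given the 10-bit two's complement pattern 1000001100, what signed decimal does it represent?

Binary: 1000001100
Sign bit: 1 (negative)
Invert: 0111110011
Add 1:  0111110100
Magnitude: 0111110100 = 256 + 128 + 64 + 32 + 16 + 4 = 500
Value: -500



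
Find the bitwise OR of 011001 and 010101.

OR: 1 when either bit is 1
  011001
| 010101
--------
  011101
Decimal: 25 | 21 = 29



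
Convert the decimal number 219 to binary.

Using repeated division by 2:
219 ÷ 2 = 109 remainder 1
109 ÷ 2 = 54 remainder 1
54 ÷ 2 = 27 remainder 0
27 ÷ 2 = 13 remainder 1
13 ÷ 2 = 6 remainder 1
6 ÷ 2 = 3 remainder 0
3 ÷ 2 = 1 remainder 1
1 ÷ 2 = 0 remainder 1
Reading remainders bottom to top: 11011011



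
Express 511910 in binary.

Using repeated division by 2:
511910 ÷ 2 = 255955 remainder 0
255955 ÷ 2 = 127977 remainder 1
127977 ÷ 2 = 63988 remainder 1
63988 ÷ 2 = 31994 remainder 0
31994 ÷ 2 = 15997 remainder 0
15997 ÷ 2 = 7998 remainder 1
7998 ÷ 2 = 3999 remainder 0
3999 ÷ 2 = 1999 remainder 1
1999 ÷ 2 = 999 remainder 1
999 ÷ 2 = 499 remainder 1
499 ÷ 2 = 249 remainder 1
249 ÷ 2 = 124 remainder 1
124 ÷ 2 = 62 remainder 0
62 ÷ 2 = 31 remainder 0
31 ÷ 2 = 15 remainder 1
15 ÷ 2 = 7 remainder 1
7 ÷ 2 = 3 remainder 1
3 ÷ 2 = 1 remainder 1
1 ÷ 2 = 0 remainder 1
Reading remainders bottom to top: 1111100111110100110

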